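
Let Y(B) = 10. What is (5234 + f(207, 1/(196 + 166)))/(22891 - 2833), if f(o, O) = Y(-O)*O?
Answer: 947359/3630498 ≈ 0.26094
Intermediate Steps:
f(o, O) = 10*O
(5234 + f(207, 1/(196 + 166)))/(22891 - 2833) = (5234 + 10/(196 + 166))/(22891 - 2833) = (5234 + 10/362)/20058 = (5234 + 10*(1/362))*(1/20058) = (5234 + 5/181)*(1/20058) = (947359/181)*(1/20058) = 947359/3630498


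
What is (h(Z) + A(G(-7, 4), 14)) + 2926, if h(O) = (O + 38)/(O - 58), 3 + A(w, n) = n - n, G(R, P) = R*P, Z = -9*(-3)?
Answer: 90548/31 ≈ 2920.9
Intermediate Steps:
Z = 27
G(R, P) = P*R
A(w, n) = -3 (A(w, n) = -3 + (n - n) = -3 + 0 = -3)
h(O) = (38 + O)/(-58 + O)
(h(Z) + A(G(-7, 4), 14)) + 2926 = ((38 + 27)/(-58 + 27) - 3) + 2926 = (65/(-31) - 3) + 2926 = (-1/31*65 - 3) + 2926 = (-65/31 - 3) + 2926 = -158/31 + 2926 = 90548/31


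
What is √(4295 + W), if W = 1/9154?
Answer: √359902609374/9154 ≈ 65.536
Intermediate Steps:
W = 1/9154 ≈ 0.00010924
√(4295 + W) = √(4295 + 1/9154) = √(39316431/9154) = √359902609374/9154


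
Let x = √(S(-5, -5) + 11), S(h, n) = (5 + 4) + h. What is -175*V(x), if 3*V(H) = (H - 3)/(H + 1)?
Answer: -75 + 50*√15/3 ≈ -10.450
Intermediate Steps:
S(h, n) = 9 + h
x = √15 (x = √((9 - 5) + 11) = √(4 + 11) = √15 ≈ 3.8730)
V(H) = (-3 + H)/(3*(1 + H)) (V(H) = ((H - 3)/(H + 1))/3 = ((-3 + H)/(1 + H))/3 = (-3 + H)/(3*(1 + H)))
-175*V(x) = -175*(-3 + √15)/(3*(1 + √15))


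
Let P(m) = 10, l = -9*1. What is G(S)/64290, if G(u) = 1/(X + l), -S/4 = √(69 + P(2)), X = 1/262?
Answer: -131/75765765 ≈ -1.7290e-6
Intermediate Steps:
X = 1/262 ≈ 0.0038168
l = -9
S = -4*√79 (S = -4*√(69 + 10) = -4*√79 ≈ -35.553)
G(u) = -262/2357 (G(u) = 1/(1/262 - 9) = 1/(-2357/262) = -262/2357)
G(S)/64290 = -262/2357/64290 = -262/2357*1/64290 = -131/75765765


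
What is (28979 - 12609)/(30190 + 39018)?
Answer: 8185/34604 ≈ 0.23653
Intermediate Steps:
(28979 - 12609)/(30190 + 39018) = 16370/69208 = 16370*(1/69208) = 8185/34604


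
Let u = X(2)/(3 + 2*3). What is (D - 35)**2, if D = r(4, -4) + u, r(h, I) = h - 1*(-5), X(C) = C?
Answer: 53824/81 ≈ 664.49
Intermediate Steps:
u = 2/9 (u = 2/(3 + 2*3) = 2/(3 + 6) = 2/9 ≈ 0.22222)
r(h, I) = 5 + h (r(h, I) = h + 5 = 5 + h)
D = 83/9 (D = (5 + 4) + 2/9 = 9 + 2/9 = 83/9 ≈ 9.2222)
(D - 35)**2 = (83/9 - 35)**2 = (-232/9)**2 = 53824/81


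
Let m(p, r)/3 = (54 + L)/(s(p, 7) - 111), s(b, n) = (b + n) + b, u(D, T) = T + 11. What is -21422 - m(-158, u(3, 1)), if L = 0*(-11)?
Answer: -1499513/70 ≈ -21422.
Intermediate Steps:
u(D, T) = 11 + T
L = 0
s(b, n) = n + 2*b
m(p, r) = 162/(-104 + 2*p) (m(p, r) = 3*((54 + 0)/((7 + 2*p) - 111)) = 3*(54/(-104 + 2*p)) = 162/(-104 + 2*p))
-21422 - m(-158, u(3, 1)) = -21422 - 81/(-52 - 158) = -21422 - 81/(-210) = -21422 - 81*(-1)/210 = -21422 - 1*(-27/70) = -21422 + 27/70 = -1499513/70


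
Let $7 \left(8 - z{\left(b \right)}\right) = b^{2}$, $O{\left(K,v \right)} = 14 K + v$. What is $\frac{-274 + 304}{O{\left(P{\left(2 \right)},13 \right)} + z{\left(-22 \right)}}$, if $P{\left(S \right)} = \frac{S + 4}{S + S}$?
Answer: $- \frac{21}{19} \approx -1.1053$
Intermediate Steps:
$P{\left(S \right)} = \frac{4 + S}{2 S}$
$O{\left(K,v \right)} = v + 14 K$
$z{\left(b \right)} = 8 - \frac{b^{2}}{7}$
$\frac{-274 + 304}{O{\left(P{\left(2 \right)},13 \right)} + z{\left(-22 \right)}} = \frac{-274 + 304}{\left(13 + 14 \frac{4 + 2}{2 \cdot 2}\right) + \left(8 - \frac{\left(-22\right)^{2}}{7}\right)} = \frac{30}{\left(13 + 14 \cdot \frac{1}{2} \cdot \frac{1}{2} \cdot 6\right) + \left(8 - \frac{484}{7}\right)} = \frac{30}{\left(13 + 14 \cdot \frac{3}{2}\right) + \left(8 - \frac{484}{7}\right)} = \frac{30}{\left(13 + 21\right) - \frac{428}{7}} = \frac{30}{34 - \frac{428}{7}} = \frac{30}{- \frac{190}{7}} = 30 \left(- \frac{7}{190}\right) = - \frac{21}{19}$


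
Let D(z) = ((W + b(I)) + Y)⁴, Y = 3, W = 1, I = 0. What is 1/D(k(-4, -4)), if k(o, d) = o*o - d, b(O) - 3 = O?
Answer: 1/2401 ≈ 0.00041649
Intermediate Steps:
b(O) = 3 + O
k(o, d) = o² - d
D(z) = 2401 (D(z) = ((1 + (3 + 0)) + 3)⁴ = ((1 + 3) + 3)⁴ = (4 + 3)⁴ = 7⁴ = 2401)
1/D(k(-4, -4)) = 1/2401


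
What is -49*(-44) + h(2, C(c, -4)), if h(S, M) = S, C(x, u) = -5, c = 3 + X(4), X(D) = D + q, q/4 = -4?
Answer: 2158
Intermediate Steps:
q = -16 (q = 4*(-4) = -16)
X(D) = -16 + D (X(D) = D - 16 = -16 + D)
c = -9 (c = 3 + (-16 + 4) = 3 - 12 = -9)
-49*(-44) + h(2, C(c, -4)) = -49*(-44) + 2 = 2156 + 2 = 2158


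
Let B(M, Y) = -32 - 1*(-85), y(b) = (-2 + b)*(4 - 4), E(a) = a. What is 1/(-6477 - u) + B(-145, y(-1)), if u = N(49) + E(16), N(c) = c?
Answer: 346725/6542 ≈ 53.000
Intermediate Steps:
y(b) = 0 (y(b) = (-2 + b)*0 = 0)
B(M, Y) = 53 (B(M, Y) = -32 + 85 = 53)
u = 65 (u = 49 + 16 = 65)
1/(-6477 - u) + B(-145, y(-1)) = 1/(-6477 - 1*65) + 53 = 1/(-6477 - 65) + 53 = 1/(-6542) + 53 = -1/6542 + 53 = 346725/6542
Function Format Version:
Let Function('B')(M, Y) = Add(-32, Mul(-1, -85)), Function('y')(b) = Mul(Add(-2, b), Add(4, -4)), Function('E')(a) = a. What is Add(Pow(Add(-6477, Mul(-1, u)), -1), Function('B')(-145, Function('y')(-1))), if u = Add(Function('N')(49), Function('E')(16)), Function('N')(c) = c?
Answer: Rational(346725, 6542) ≈ 53.000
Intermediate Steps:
Function('y')(b) = 0 (Function('y')(b) = Mul(Add(-2, b), 0) = 0)
Function('B')(M, Y) = 53 (Function('B')(M, Y) = Add(-32, 85) = 53)
u = 65 (u = Add(49, 16) = 65)
Add(Pow(Add(-6477, Mul(-1, u)), -1), Function('B')(-145, Function('y')(-1))) = Add(Pow(Add(-6477, Mul(-1, 65)), -1), 53) = Add(Pow(Add(-6477, -65), -1), 53) = Add(Pow(-6542, -1), 53) = Add(Rational(-1, 6542), 53) = Rational(346725, 6542)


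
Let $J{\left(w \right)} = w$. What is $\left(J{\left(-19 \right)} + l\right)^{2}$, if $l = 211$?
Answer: $36864$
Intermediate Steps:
$\left(J{\left(-19 \right)} + l\right)^{2} = \left(-19 + 211\right)^{2} = 192^{2} = 36864$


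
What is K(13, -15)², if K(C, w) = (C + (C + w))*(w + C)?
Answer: 484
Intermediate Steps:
K(C, w) = (C + w)*(w + 2*C) (K(C, w) = (w + 2*C)*(C + w) = (C + w)*(w + 2*C))
K(13, -15)² = ((-15)² + 2*13² + 3*13*(-15))² = (225 + 2*169 - 585)² = (225 + 338 - 585)² = (-22)² = 484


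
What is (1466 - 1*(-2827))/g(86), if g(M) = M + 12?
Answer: 4293/98 ≈ 43.806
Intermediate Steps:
g(M) = 12 + M
(1466 - 1*(-2827))/g(86) = (1466 - 1*(-2827))/(12 + 86) = (1466 + 2827)/98 = 4293*(1/98) = 4293/98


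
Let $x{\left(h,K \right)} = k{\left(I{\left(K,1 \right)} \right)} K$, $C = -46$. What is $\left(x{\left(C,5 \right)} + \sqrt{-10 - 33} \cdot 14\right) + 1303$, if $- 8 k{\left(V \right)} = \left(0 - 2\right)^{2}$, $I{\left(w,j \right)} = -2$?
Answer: $\frac{2601}{2} + 14 i \sqrt{43} \approx 1300.5 + 91.804 i$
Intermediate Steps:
$k{\left(V \right)} = - \frac{1}{2}$ ($k{\left(V \right)} = - \frac{\left(0 - 2\right)^{2}}{8} = - \frac{\left(-2\right)^{2}}{8} = \left(- \frac{1}{8}\right) 4 = - \frac{1}{2}$)
$x{\left(h,K \right)} = - \frac{K}{2}$
$\left(x{\left(C,5 \right)} + \sqrt{-10 - 33} \cdot 14\right) + 1303 = \left(\left(- \frac{1}{2}\right) 5 + \sqrt{-10 - 33} \cdot 14\right) + 1303 = \left(- \frac{5}{2} + \sqrt{-43} \cdot 14\right) + 1303 = \left(- \frac{5}{2} + i \sqrt{43} \cdot 14\right) + 1303 = \left(- \frac{5}{2} + 14 i \sqrt{43}\right) + 1303 = \frac{2601}{2} + 14 i \sqrt{43}$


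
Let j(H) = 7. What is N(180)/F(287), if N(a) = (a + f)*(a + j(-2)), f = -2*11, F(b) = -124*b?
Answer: -14773/17794 ≈ -0.83022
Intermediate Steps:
f = -22
N(a) = (-22 + a)*(7 + a) (N(a) = (a - 22)*(a + 7) = (-22 + a)*(7 + a))
N(180)/F(287) = (-154 + 180² - 15*180)/((-124*287)) = (-154 + 32400 - 2700)/(-35588) = 29546*(-1/35588) = -14773/17794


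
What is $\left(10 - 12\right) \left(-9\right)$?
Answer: $18$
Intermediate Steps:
$\left(10 - 12\right) \left(-9\right) = \left(-2\right) \left(-9\right) = 18$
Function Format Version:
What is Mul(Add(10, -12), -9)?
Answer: 18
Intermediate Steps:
Mul(Add(10, -12), -9) = Mul(-2, -9) = 18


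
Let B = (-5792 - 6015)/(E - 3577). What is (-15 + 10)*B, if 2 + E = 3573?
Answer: -59035/6 ≈ -9839.2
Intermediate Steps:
E = 3571 (E = -2 + 3573 = 3571)
B = 11807/6 (B = (-5792 - 6015)/(3571 - 3577) = -11807/(-6) = -11807*(-⅙) = 11807/6 ≈ 1967.8)
(-15 + 10)*B = (-15 + 10)*(11807/6) = -5*11807/6 = -59035/6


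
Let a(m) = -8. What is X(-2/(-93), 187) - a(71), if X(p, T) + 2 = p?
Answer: 560/93 ≈ 6.0215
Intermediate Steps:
X(p, T) = -2 + p
X(-2/(-93), 187) - a(71) = (-2 - 2/(-93)) - 1*(-8) = (-2 - 2*(-1/93)) + 8 = (-2 + 2/93) + 8 = -184/93 + 8 = 560/93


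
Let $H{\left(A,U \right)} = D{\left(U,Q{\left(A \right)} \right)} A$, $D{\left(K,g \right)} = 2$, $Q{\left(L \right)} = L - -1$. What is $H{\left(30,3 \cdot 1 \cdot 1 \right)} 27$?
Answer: $1620$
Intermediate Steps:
$Q{\left(L \right)} = 1 + L$ ($Q{\left(L \right)} = L + 1 = 1 + L$)
$H{\left(A,U \right)} = 2 A$
$H{\left(30,3 \cdot 1 \cdot 1 \right)} 27 = 2 \cdot 30 \cdot 27 = 60 \cdot 27 = 1620$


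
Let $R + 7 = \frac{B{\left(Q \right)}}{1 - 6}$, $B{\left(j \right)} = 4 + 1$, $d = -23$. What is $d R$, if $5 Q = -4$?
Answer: $184$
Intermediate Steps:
$Q = - \frac{4}{5}$ ($Q = \frac{1}{5} \left(-4\right) = - \frac{4}{5} \approx -0.8$)
$B{\left(j \right)} = 5$
$R = -8$ ($R = -7 + \frac{5}{1 - 6} = -7 + \frac{5}{-5} = -7 + 5 \left(- \frac{1}{5}\right) = -7 - 1 = -8$)
$d R = \left(-23\right) \left(-8\right) = 184$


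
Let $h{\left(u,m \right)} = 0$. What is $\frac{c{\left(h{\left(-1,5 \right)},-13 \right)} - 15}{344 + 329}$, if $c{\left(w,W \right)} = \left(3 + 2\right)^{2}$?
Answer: $\frac{10}{673} \approx 0.014859$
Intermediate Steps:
$c{\left(w,W \right)} = 25$ ($c{\left(w,W \right)} = 5^{2} = 25$)
$\frac{c{\left(h{\left(-1,5 \right)},-13 \right)} - 15}{344 + 329} = \frac{25 - 15}{344 + 329} = \frac{10}{673}$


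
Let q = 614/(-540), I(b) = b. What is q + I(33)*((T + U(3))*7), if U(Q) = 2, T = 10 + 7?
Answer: 1184723/270 ≈ 4387.9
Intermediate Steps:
T = 17
q = -307/270 (q = 614*(-1/540) = -307/270 ≈ -1.1370)
q + I(33)*((T + U(3))*7) = -307/270 + 33*((17 + 2)*7) = -307/270 + 33*(19*7) = -307/270 + 33*133 = -307/270 + 4389 = 1184723/270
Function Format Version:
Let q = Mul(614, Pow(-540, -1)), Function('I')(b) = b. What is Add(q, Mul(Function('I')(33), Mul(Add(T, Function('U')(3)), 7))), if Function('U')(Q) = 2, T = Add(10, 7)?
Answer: Rational(1184723, 270) ≈ 4387.9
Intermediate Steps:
T = 17
q = Rational(-307, 270) (q = Mul(614, Rational(-1, 540)) = Rational(-307, 270) ≈ -1.1370)
Add(q, Mul(Function('I')(33), Mul(Add(T, Function('U')(3)), 7))) = Add(Rational(-307, 270), Mul(33, Mul(Add(17, 2), 7))) = Add(Rational(-307, 270), Mul(33, Mul(19, 7))) = Add(Rational(-307, 270), Mul(33, 133)) = Add(Rational(-307, 270), 4389) = Rational(1184723, 270)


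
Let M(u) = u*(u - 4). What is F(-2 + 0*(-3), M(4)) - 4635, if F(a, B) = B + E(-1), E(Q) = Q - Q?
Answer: -4635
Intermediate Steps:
E(Q) = 0
M(u) = u*(-4 + u)
F(a, B) = B (F(a, B) = B + 0 = B)
F(-2 + 0*(-3), M(4)) - 4635 = 4*(-4 + 4) - 4635 = 4*0 - 4635 = 0 - 4635 = -4635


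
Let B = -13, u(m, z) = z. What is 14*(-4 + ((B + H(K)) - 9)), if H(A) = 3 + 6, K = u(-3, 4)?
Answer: -238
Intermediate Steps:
K = 4
H(A) = 9
14*(-4 + ((B + H(K)) - 9)) = 14*(-4 + ((-13 + 9) - 9)) = 14*(-4 + (-4 - 9)) = 14*(-4 - 13) = 14*(-17) = -238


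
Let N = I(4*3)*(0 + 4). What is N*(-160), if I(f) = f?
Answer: -7680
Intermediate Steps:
N = 48 (N = (4*3)*(0 + 4) = 12*4 = 48)
N*(-160) = 48*(-160) = -7680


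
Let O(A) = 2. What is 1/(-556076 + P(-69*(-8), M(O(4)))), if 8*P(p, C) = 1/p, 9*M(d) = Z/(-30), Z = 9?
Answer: -4416/2455631615 ≈ -1.7983e-6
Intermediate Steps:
M(d) = -1/30 (M(d) = (9/(-30))/9 = (9*(-1/30))/9 = (⅑)*(-3/10) = -1/30)
P(p, C) = 1/(8*p)
1/(-556076 + P(-69*(-8), M(O(4)))) = 1/(-556076 + 1/(8*((-69*(-8))))) = 1/(-556076 + (⅛)/552) = 1/(-556076 + (⅛)*(1/552)) = 1/(-556076 + 1/4416) = 1/(-2455631615/4416) = -4416/2455631615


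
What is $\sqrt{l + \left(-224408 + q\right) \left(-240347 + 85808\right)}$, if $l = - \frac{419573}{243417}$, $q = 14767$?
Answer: $\frac{7 \sqrt{39175996440080593830}}{243417} \approx 1.7999 \cdot 10^{5}$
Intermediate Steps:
$l = - \frac{419573}{243417}$ ($l = \left(-419573\right) \frac{1}{243417} = - \frac{419573}{243417} \approx -1.7237$)
$\sqrt{l + \left(-224408 + q\right) \left(-240347 + 85808\right)} = \sqrt{- \frac{419573}{243417} + \left(-224408 + 14767\right) \left(-240347 + 85808\right)} = \sqrt{- \frac{419573}{243417} - -32397710499} = \sqrt{- \frac{419573}{243417} + 32397710499} = \sqrt{\frac{7886153496115510}{243417}} = \frac{7 \sqrt{39175996440080593830}}{243417}$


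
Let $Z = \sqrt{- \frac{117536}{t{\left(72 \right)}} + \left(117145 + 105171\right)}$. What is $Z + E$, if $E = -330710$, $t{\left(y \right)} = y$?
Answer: $-330710 + \frac{2 \sqrt{496538}}{3} \approx -3.3024 \cdot 10^{5}$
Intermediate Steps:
$Z = \frac{2 \sqrt{496538}}{3}$ ($Z = \sqrt{- \frac{117536}{72} + \left(117145 + 105171\right)} = \sqrt{\left(-117536\right) \frac{1}{72} + 222316} = \sqrt{- \frac{14692}{9} + 222316} = \sqrt{\frac{1986152}{9}} = \frac{2 \sqrt{496538}}{3} \approx 469.77$)
$Z + E = \frac{2 \sqrt{496538}}{3} - 330710 = -330710 + \frac{2 \sqrt{496538}}{3}$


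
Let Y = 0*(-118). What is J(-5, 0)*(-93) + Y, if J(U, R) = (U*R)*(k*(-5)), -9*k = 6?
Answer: 0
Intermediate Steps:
k = -⅔ (k = -⅑*6 = -⅔ ≈ -0.66667)
J(U, R) = 10*R*U/3 (J(U, R) = (U*R)*(-⅔*(-5)) = (R*U)*(10/3) = 10*R*U/3)
Y = 0
J(-5, 0)*(-93) + Y = ((10/3)*0*(-5))*(-93) + 0 = 0*(-93) + 0 = 0 + 0 = 0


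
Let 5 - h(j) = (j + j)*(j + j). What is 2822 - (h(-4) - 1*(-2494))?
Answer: 387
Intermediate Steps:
h(j) = 5 - 4*j**2 (h(j) = 5 - (j + j)*(j + j) = 5 - 2*j*2*j = 5 - 4*j**2)
2822 - (h(-4) - 1*(-2494)) = 2822 - ((5 - 4*(-4)**2) - 1*(-2494)) = 2822 - ((5 - 4*16) + 2494) = 2822 - ((5 - 64) + 2494) = 2822 - (-59 + 2494) = 2822 - 1*2435 = 2822 - 2435 = 387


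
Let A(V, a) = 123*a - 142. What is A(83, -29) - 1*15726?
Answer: -19435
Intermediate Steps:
A(V, a) = -142 + 123*a
A(83, -29) - 1*15726 = (-142 + 123*(-29)) - 1*15726 = (-142 - 3567) - 15726 = -3709 - 15726 = -19435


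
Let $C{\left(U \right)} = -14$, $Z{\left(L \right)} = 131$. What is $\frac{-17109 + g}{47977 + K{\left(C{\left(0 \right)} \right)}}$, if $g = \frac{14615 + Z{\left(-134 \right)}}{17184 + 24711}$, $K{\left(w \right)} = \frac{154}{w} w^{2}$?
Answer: $- \frac{716766809}{1919670795} \approx -0.37338$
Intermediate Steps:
$K{\left(w \right)} = 154 w$
$g = \frac{14746}{41895}$ ($g = \frac{14615 + 131}{17184 + 24711} = \frac{14746}{41895} \approx 0.35197$)
$\frac{-17109 + g}{47977 + K{\left(C{\left(0 \right)} \right)}} = \frac{-17109 + \frac{14746}{41895}}{47977 + 154 \left(-14\right)} = - \frac{716766809}{41895 \left(47977 - 2156\right)} = - \frac{716766809}{41895 \cdot 45821} = \left(- \frac{716766809}{41895}\right) \frac{1}{45821} = - \frac{716766809}{1919670795}$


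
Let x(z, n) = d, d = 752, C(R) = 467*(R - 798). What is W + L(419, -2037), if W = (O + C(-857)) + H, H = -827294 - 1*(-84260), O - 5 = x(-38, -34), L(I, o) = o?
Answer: -1517199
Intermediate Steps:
C(R) = -372666 + 467*R (C(R) = 467*(-798 + R) = -372666 + 467*R)
x(z, n) = 752
O = 757 (O = 5 + 752 = 757)
H = -743034 (H = -827294 + 84260 = -743034)
W = -1515162 (W = (757 + (-372666 + 467*(-857))) - 743034 = (757 + (-372666 - 400219)) - 743034 = (757 - 772885) - 743034 = -772128 - 743034 = -1515162)
W + L(419, -2037) = -1515162 - 2037 = -1517199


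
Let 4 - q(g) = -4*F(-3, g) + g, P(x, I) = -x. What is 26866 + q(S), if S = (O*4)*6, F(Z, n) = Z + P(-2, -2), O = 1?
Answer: 26842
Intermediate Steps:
F(Z, n) = 2 + Z (F(Z, n) = Z - 1*(-2) = Z + 2 = 2 + Z)
S = 24 (S = (1*4)*6 = 4*6 = 24)
q(g) = -g (q(g) = 4 - (-4*(2 - 3) + g) = 4 - (-4*(-1) + g) = 4 - (4 + g) = 4 + (-4 - g) = -g)
26866 + q(S) = 26866 - 1*24 = 26866 - 24 = 26842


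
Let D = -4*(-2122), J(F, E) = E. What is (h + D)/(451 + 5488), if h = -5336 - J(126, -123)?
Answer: 3275/5939 ≈ 0.55144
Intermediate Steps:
D = 8488
h = -5213 (h = -5336 - 1*(-123) = -5336 + 123 = -5213)
(h + D)/(451 + 5488) = (-5213 + 8488)/(451 + 5488) = 3275/5939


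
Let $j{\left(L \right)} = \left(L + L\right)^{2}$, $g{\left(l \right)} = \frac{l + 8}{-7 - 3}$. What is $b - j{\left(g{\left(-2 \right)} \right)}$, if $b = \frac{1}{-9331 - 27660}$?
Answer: $- \frac{1331701}{924775} \approx -1.44$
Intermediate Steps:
$g{\left(l \right)} = - \frac{4}{5} - \frac{l}{10}$ ($g{\left(l \right)} = \frac{8 + l}{-10} = \left(8 + l\right) \left(- \frac{1}{10}\right) = - \frac{4}{5} - \frac{l}{10}$)
$j{\left(L \right)} = 4 L^{2}$ ($j{\left(L \right)} = \left(2 L\right)^{2} = 4 L^{2}$)
$b = - \frac{1}{36991}$ ($b = \frac{1}{-36991} = - \frac{1}{36991} \approx -2.7034 \cdot 10^{-5}$)
$b - j{\left(g{\left(-2 \right)} \right)} = - \frac{1}{36991} - 4 \left(- \frac{4}{5} - - \frac{1}{5}\right)^{2} = - \frac{1}{36991} - 4 \left(- \frac{4}{5} + \frac{1}{5}\right)^{2} = - \frac{1}{36991} - 4 \left(- \frac{3}{5}\right)^{2} = - \frac{1}{36991} - 4 \cdot \frac{9}{25} = - \frac{1}{36991} - \frac{36}{25} = - \frac{1331701}{924775}$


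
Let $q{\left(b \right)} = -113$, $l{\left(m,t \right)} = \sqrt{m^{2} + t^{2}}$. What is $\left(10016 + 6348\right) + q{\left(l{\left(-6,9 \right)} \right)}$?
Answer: $16251$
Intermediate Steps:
$\left(10016 + 6348\right) + q{\left(l{\left(-6,9 \right)} \right)} = \left(10016 + 6348\right) - 113 = 16364 - 113 = 16251$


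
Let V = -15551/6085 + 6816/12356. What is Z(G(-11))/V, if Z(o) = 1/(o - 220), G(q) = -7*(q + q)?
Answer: 18796565/2486101134 ≈ 0.0075607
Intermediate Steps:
G(q) = -14*q
V = -37668199/18796565 (V = -15551*1/6085 + 6816*(1/12356) = -15551/6085 + 1704/3089 = -37668199/18796565 ≈ -2.0040)
Z(o) = 1/(-220 + o)
Z(G(-11))/V = 1/((-220 - 14*(-11))*(-37668199/18796565)) = -18796565/37668199/(-220 + 154) = -18796565/37668199/(-66) = -1/66*(-18796565/37668199) = 18796565/2486101134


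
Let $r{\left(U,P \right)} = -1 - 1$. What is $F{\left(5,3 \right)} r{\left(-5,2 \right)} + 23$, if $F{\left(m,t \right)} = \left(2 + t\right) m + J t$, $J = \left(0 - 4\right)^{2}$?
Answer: $-123$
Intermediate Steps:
$r{\left(U,P \right)} = -2$
$J = 16$ ($J = \left(-4\right)^{2} = 16$)
$F{\left(m,t \right)} = 16 t + m \left(2 + t\right)$ ($F{\left(m,t \right)} = \left(2 + t\right) m + 16 t = m \left(2 + t\right) + 16 t = 16 t + m \left(2 + t\right)$)
$F{\left(5,3 \right)} r{\left(-5,2 \right)} + 23 = \left(2 \cdot 5 + 16 \cdot 3 + 5 \cdot 3\right) \left(-2\right) + 23 = \left(10 + 48 + 15\right) \left(-2\right) + 23 = 73 \left(-2\right) + 23 = -146 + 23 = -123$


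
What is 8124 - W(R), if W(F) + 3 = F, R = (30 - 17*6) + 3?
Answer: 8196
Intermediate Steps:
R = -69 (R = (30 - 102) + 3 = -72 + 3 = -69)
W(F) = -3 + F
8124 - W(R) = 8124 - (-3 - 69) = 8124 - 1*(-72) = 8124 + 72 = 8196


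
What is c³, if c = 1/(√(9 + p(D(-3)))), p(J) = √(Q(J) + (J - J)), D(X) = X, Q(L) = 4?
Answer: √11/121 ≈ 0.027410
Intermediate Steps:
p(J) = 2 (p(J) = √(4 + (J - J)) = √(4 + 0) = √4 = 2)
c = √11/11 (c = 1/(√(9 + 2)) = 1/(√11) = √11/11 ≈ 0.30151)
c³ = (√11/11)³ = √11/121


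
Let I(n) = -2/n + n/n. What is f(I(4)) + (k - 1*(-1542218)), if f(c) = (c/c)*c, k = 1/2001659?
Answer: 6173991080985/4003318 ≈ 1.5422e+6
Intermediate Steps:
k = 1/2001659 ≈ 4.9959e-7
I(n) = 1 - 2/n (I(n) = -2/n + 1 = 1 - 2/n)
f(c) = c (f(c) = 1*c = c)
f(I(4)) + (k - 1*(-1542218)) = (-2 + 4)/4 + (1/2001659 - 1*(-1542218)) = (¼)*2 + (1/2001659 + 1542218) = ½ + 3086994539663/2001659 = 6173991080985/4003318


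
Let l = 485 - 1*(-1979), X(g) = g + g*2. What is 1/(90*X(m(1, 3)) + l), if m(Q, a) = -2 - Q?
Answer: 1/1654 ≈ 0.00060460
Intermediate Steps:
X(g) = 3*g (X(g) = g + 2*g = 3*g)
l = 2464 (l = 485 + 1979 = 2464)
1/(90*X(m(1, 3)) + l) = 1/(90*(3*(-2 - 1*1)) + 2464) = 1/(90*(3*(-2 - 1)) + 2464) = 1/(90*(3*(-3)) + 2464) = 1/(90*(-9) + 2464) = 1/(-810 + 2464) = 1/1654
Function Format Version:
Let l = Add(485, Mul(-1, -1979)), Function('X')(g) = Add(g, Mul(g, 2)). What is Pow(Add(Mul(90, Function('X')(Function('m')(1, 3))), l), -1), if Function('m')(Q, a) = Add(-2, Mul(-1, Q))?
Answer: Rational(1, 1654) ≈ 0.00060460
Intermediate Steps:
Function('X')(g) = Mul(3, g) (Function('X')(g) = Add(g, Mul(2, g)) = Mul(3, g))
l = 2464 (l = Add(485, 1979) = 2464)
Pow(Add(Mul(90, Function('X')(Function('m')(1, 3))), l), -1) = Pow(Add(Mul(90, Mul(3, Add(-2, Mul(-1, 1)))), 2464), -1) = Pow(Add(Mul(90, Mul(3, Add(-2, -1))), 2464), -1) = Pow(Add(Mul(90, Mul(3, -3)), 2464), -1) = Pow(Add(Mul(90, -9), 2464), -1) = Pow(Add(-810, 2464), -1) = Pow(1654, -1) = Rational(1, 1654)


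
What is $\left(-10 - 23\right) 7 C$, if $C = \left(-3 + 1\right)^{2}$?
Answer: $-924$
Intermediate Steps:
$C = 4$ ($C = \left(-2\right)^{2} = 4$)
$\left(-10 - 23\right) 7 C = \left(-10 - 23\right) 7 \cdot 4 = \left(-33\right) 7 \cdot 4 = \left(-231\right) 4 = -924$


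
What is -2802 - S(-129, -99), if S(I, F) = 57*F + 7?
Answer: 2834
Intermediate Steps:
S(I, F) = 7 + 57*F
-2802 - S(-129, -99) = -2802 - (7 + 57*(-99)) = -2802 - (7 - 5643) = -2802 - 1*(-5636) = -2802 + 5636 = 2834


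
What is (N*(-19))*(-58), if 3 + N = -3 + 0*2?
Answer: -6612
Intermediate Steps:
N = -6 (N = -3 + (-3 + 0*2) = -3 + (-3 + 0) = -3 - 3 = -6)
(N*(-19))*(-58) = -6*(-19)*(-58) = 114*(-58) = -6612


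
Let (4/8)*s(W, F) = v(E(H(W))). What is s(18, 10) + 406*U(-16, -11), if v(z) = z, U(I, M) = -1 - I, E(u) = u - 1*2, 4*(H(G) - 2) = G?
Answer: 6099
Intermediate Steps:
H(G) = 2 + G/4
E(u) = -2 + u (E(u) = u - 2 = -2 + u)
s(W, F) = W/2 (s(W, F) = 2*(-2 + (2 + W/4)) = 2*(W/4) = W/2)
s(18, 10) + 406*U(-16, -11) = (½)*18 + 406*(-1 - 1*(-16)) = 9 + 406*(-1 + 16) = 9 + 406*15 = 9 + 6090 = 6099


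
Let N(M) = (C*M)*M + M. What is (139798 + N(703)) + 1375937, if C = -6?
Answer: -1448816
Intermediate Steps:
N(M) = M - 6*M² (N(M) = (-6*M)*M + M = -6*M² + M = M - 6*M²)
(139798 + N(703)) + 1375937 = (139798 + 703*(1 - 6*703)) + 1375937 = (139798 + 703*(1 - 4218)) + 1375937 = (139798 + 703*(-4217)) + 1375937 = (139798 - 2964551) + 1375937 = -2824753 + 1375937 = -1448816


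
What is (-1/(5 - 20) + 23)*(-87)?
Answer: -10034/5 ≈ -2006.8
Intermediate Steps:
(-1/(5 - 20) + 23)*(-87) = (-1/(-15) + 23)*(-87) = (-1*(-1/15) + 23)*(-87) = (1/15 + 23)*(-87) = (346/15)*(-87) = -10034/5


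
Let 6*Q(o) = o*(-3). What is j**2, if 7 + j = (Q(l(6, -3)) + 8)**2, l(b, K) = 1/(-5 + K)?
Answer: 220492801/65536 ≈ 3364.5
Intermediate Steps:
Q(o) = -o/2 (Q(o) = (o*(-3))/6 = (-3*o)/6 = -o/2)
j = 14849/256 (j = -7 + (-1/(2*(-5 - 3)) + 8)**2 = -7 + (-1/2/(-8) + 8)**2 = -7 + (-1/2*(-1/8) + 8)**2 = -7 + (1/16 + 8)**2 = -7 + (129/16)**2 = -7 + 16641/256 = 14849/256 ≈ 58.004)
j**2 = (14849/256)**2 = 220492801/65536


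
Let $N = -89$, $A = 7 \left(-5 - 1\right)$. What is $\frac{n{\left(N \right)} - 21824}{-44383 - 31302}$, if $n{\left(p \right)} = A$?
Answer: $\frac{21866}{75685} \approx 0.28891$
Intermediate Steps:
$A = -42$ ($A = 7 \left(-6\right) = -42$)
$n{\left(p \right)} = -42$
$\frac{n{\left(N \right)} - 21824}{-44383 - 31302} = \frac{-42 - 21824}{-44383 - 31302} = - \frac{21866}{-75685} = \left(-21866\right) \left(- \frac{1}{75685}\right) = \frac{21866}{75685}$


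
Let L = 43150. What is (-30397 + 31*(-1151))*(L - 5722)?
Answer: -2473167384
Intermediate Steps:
(-30397 + 31*(-1151))*(L - 5722) = (-30397 + 31*(-1151))*(43150 - 5722) = (-30397 - 35681)*37428 = -66078*37428 = -2473167384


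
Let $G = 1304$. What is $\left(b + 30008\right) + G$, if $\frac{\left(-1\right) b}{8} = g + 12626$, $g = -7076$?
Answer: $-13088$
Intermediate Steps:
$b = -44400$ ($b = - 8 \left(-7076 + 12626\right) = \left(-8\right) 5550 = -44400$)
$\left(b + 30008\right) + G = \left(-44400 + 30008\right) + 1304 = -14392 + 1304 = -13088$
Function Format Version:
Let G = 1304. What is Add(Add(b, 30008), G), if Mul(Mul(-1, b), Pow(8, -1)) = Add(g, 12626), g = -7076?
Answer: -13088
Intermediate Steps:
b = -44400 (b = Mul(-8, Add(-7076, 12626)) = Mul(-8, 5550) = -44400)
Add(Add(b, 30008), G) = Add(Add(-44400, 30008), 1304) = Add(-14392, 1304) = -13088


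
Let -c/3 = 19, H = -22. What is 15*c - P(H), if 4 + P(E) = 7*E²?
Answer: -4239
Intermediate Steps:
c = -57 (c = -3*19 = -57)
P(E) = -4 + 7*E²
15*c - P(H) = 15*(-57) - (-4 + 7*(-22)²) = -855 - (-4 + 7*484) = -855 - (-4 + 3388) = -855 - 1*3384 = -855 - 3384 = -4239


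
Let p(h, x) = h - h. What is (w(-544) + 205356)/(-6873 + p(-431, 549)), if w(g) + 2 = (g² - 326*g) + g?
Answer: -226030/2291 ≈ -98.660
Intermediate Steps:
w(g) = -2 + g² - 325*g (w(g) = -2 + ((g² - 326*g) + g) = -2 + (g² - 325*g) = -2 + g² - 325*g)
p(h, x) = 0
(w(-544) + 205356)/(-6873 + p(-431, 549)) = ((-2 + (-544)² - 325*(-544)) + 205356)/(-6873 + 0) = ((-2 + 295936 + 176800) + 205356)/(-6873) = (472734 + 205356)*(-1/6873) = 678090*(-1/6873) = -226030/2291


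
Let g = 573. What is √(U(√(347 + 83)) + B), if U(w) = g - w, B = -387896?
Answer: √(-387323 - √430) ≈ 622.37*I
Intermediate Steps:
U(w) = 573 - w
√(U(√(347 + 83)) + B) = √((573 - √(347 + 83)) - 387896) = √((573 - √430) - 387896) = √(-387323 - √430)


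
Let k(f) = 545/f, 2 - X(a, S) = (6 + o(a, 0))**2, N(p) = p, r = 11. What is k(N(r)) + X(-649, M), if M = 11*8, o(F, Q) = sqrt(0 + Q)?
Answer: 171/11 ≈ 15.545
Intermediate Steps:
o(F, Q) = sqrt(Q)
M = 88
X(a, S) = -34 (X(a, S) = 2 - (6 + sqrt(0))**2 = 2 - (6 + 0)**2 = 2 - 1*6**2 = 2 - 1*36 = 2 - 36 = -34)
k(N(r)) + X(-649, M) = 545/11 - 34 = 171/11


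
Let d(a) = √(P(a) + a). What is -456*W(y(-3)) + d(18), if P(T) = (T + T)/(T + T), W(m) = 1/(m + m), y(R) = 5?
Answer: -228/5 + √19 ≈ -41.241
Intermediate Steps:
W(m) = 1/(2*m)
P(T) = 1 (P(T) = (2*T)/((2*T)) = (2*T)*(1/(2*T)) = 1)
d(a) = √(1 + a)
-456*W(y(-3)) + d(18) = -228/5 + √(1 + 18) = -228/5 + √19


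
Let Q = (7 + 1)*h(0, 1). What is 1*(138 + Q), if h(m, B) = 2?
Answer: 154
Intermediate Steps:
Q = 16 (Q = (7 + 1)*2 = 8*2 = 16)
1*(138 + Q) = 1*(138 + 16) = 1*154 = 154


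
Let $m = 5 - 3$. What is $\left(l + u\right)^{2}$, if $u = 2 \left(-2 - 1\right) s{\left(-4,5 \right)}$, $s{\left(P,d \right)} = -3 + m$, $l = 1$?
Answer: $49$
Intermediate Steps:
$m = 2$
$s{\left(P,d \right)} = -1$ ($s{\left(P,d \right)} = -3 + 2 = -1$)
$u = 6$ ($u = 2 \left(-2 - 1\right) \left(-1\right) = 2 \left(\left(-3\right) \left(-1\right)\right) = 2 \cdot 3 = 6$)
$\left(l + u\right)^{2} = \left(1 + 6\right)^{2} = 7^{2} = 49$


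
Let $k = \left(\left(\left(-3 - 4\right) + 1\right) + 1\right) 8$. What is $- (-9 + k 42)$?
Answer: $1689$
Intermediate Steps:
$k = -40$ ($k = \left(\left(\left(-3 - 4\right) + 1\right) + 1\right) 8 = \left(\left(-7 + 1\right) + 1\right) 8 = \left(-6 + 1\right) 8 = \left(-5\right) 8 = -40$)
$- (-9 + k 42) = - (-9 - 1680) = \left(-1\right) \left(-1689\right) = 1689$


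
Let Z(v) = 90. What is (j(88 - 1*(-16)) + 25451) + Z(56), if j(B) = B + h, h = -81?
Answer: 25564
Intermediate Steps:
j(B) = -81 + B (j(B) = B - 81 = -81 + B)
(j(88 - 1*(-16)) + 25451) + Z(56) = ((-81 + (88 - 1*(-16))) + 25451) + 90 = ((-81 + (88 + 16)) + 25451) + 90 = ((-81 + 104) + 25451) + 90 = (23 + 25451) + 90 = 25474 + 90 = 25564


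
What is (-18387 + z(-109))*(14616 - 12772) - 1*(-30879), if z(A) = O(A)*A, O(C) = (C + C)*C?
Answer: -4809941701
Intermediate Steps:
O(C) = 2*C² (O(C) = (2*C)*C = 2*C²)
z(A) = 2*A³ (z(A) = (2*A²)*A = 2*A³)
(-18387 + z(-109))*(14616 - 12772) - 1*(-30879) = (-18387 + 2*(-109)³)*(14616 - 12772) - 1*(-30879) = (-18387 + 2*(-1295029))*1844 + 30879 = (-18387 - 2590058)*1844 + 30879 = -2608445*1844 + 30879 = -4809972580 + 30879 = -4809941701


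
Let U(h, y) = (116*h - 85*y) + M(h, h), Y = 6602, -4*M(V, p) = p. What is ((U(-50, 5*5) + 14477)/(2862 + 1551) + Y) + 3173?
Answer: 86287279/8826 ≈ 9776.5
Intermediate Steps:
M(V, p) = -p/4
U(h, y) = -85*y + 463*h/4 (U(h, y) = (116*h - 85*y) - h/4 = (-85*y + 116*h) - h/4 = -85*y + 463*h/4)
((U(-50, 5*5) + 14477)/(2862 + 1551) + Y) + 3173 = (((-425*5 + (463/4)*(-50)) + 14477)/(2862 + 1551) + 6602) + 3173 = (((-85*25 - 11575/2) + 14477)/4413 + 6602) + 3173 = (((-2125 - 11575/2) + 14477)*(1/4413) + 6602) + 3173 = ((-15825/2 + 14477)*(1/4413) + 6602) + 3173 = ((13129/2)*(1/4413) + 6602) + 3173 = (13129/8826 + 6602) + 3173 = 58282381/8826 + 3173 = 86287279/8826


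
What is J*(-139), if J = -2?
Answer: 278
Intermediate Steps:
J*(-139) = -2*(-139) = 278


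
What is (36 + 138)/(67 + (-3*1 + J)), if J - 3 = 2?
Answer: 58/23 ≈ 2.5217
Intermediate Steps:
J = 5 (J = 3 + 2 = 5)
(36 + 138)/(67 + (-3*1 + J)) = (36 + 138)/(67 + (-3*1 + 5)) = 174/(67 + (-3 + 5)) = 174/(67 + 2) = 174/69 = (1/69)*174 = 58/23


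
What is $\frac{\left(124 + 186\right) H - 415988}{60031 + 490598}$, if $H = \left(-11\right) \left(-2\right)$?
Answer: $- \frac{409168}{550629} \approx -0.74309$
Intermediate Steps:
$H = 22$
$\frac{\left(124 + 186\right) H - 415988}{60031 + 490598} = \frac{\left(124 + 186\right) 22 - 415988}{60031 + 490598} = \frac{310 \cdot 22 - 415988}{550629} = \left(6820 - 415988\right) \frac{1}{550629} = \left(-409168\right) \frac{1}{550629} = - \frac{409168}{550629}$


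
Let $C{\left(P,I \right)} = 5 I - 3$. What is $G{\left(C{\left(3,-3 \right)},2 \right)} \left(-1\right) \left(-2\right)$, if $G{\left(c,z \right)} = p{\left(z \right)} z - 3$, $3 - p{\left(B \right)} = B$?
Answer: $-2$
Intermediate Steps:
$p{\left(B \right)} = 3 - B$
$C{\left(P,I \right)} = -3 + 5 I$
$G{\left(c,z \right)} = -3 + z \left(3 - z\right)$ ($G{\left(c,z \right)} = \left(3 - z\right) z - 3 = z \left(3 - z\right) - 3 = -3 + z \left(3 - z\right)$)
$G{\left(C{\left(3,-3 \right)},2 \right)} \left(-1\right) \left(-2\right) = \left(-3 - 2 \left(-3 + 2\right)\right) \left(-1\right) \left(-2\right) = \left(-3 - 2 \left(-1\right)\right) \left(-1\right) \left(-2\right) = \left(-3 + 2\right) \left(-1\right) \left(-2\right) = \left(-1\right) \left(-1\right) \left(-2\right) = 1 \left(-2\right) = -2$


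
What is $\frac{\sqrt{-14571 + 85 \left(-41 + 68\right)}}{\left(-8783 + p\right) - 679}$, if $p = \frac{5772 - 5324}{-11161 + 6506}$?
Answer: $- \frac{1995 i \sqrt{341}}{3146147} \approx - 0.01171 i$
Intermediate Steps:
$p = - \frac{64}{665}$ ($p = \frac{448}{-4655} = 448 \left(- \frac{1}{4655}\right) = - \frac{64}{665} \approx -0.096241$)
$\frac{\sqrt{-14571 + 85 \left(-41 + 68\right)}}{\left(-8783 + p\right) - 679} = \frac{\sqrt{-14571 + 85 \left(-41 + 68\right)}}{\left(-8783 - \frac{64}{665}\right) - 679} = \frac{\sqrt{-14571 + 85 \cdot 27}}{- \frac{5840759}{665} - 679} = \frac{\sqrt{-14571 + 2295}}{- \frac{6292294}{665}} = \sqrt{-12276} \left(- \frac{665}{6292294}\right) = 6 i \sqrt{341} \left(- \frac{665}{6292294}\right) = - \frac{1995 i \sqrt{341}}{3146147}$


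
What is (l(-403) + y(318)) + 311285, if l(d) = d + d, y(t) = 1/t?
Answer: 98732323/318 ≈ 3.1048e+5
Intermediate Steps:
l(d) = 2*d
(l(-403) + y(318)) + 311285 = (2*(-403) + 1/318) + 311285 = (-806 + 1/318) + 311285 = -256307/318 + 311285 = 98732323/318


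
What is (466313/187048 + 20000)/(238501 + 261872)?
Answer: 3741426313/93593768904 ≈ 0.039975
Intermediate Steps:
(466313/187048 + 20000)/(238501 + 261872) = (466313*(1/187048) + 20000)/500373 = (466313/187048 + 20000)*(1/500373) = (3741426313/187048)*(1/500373) = 3741426313/93593768904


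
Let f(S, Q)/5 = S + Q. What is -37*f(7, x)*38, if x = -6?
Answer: -7030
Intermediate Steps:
f(S, Q) = 5*Q + 5*S (f(S, Q) = 5*(S + Q) = 5*(Q + S) = 5*Q + 5*S)
-37*f(7, x)*38 = -37*(5*(-6) + 5*7)*38 = -37*(-30 + 35)*38 = -37*5*38 = -185*38 = -7030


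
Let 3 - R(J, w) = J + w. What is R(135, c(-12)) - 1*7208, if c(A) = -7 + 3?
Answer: -7336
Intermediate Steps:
c(A) = -4
R(J, w) = 3 - J - w (R(J, w) = 3 - (J + w) = 3 + (-J - w) = 3 - J - w)
R(135, c(-12)) - 1*7208 = (3 - 1*135 - 1*(-4)) - 1*7208 = (3 - 135 + 4) - 7208 = -128 - 7208 = -7336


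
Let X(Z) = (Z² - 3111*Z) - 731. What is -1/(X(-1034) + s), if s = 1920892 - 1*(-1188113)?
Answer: -1/7394204 ≈ -1.3524e-7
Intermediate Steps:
X(Z) = -731 + Z² - 3111*Z
s = 3109005 (s = 1920892 + 1188113 = 3109005)
-1/(X(-1034) + s) = -1/((-731 + (-1034)² - 3111*(-1034)) + 3109005) = -1/((-731 + 1069156 + 3216774) + 3109005) = -1/(4285199 + 3109005) = -1/7394204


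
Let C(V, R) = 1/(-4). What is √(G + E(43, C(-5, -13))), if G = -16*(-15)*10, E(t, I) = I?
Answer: √9599/2 ≈ 48.987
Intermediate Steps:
C(V, R) = -¼
G = 2400 (G = 240*10 = 2400)
√(G + E(43, C(-5, -13))) = √(2400 - ¼) = √(9599/4) = √9599/2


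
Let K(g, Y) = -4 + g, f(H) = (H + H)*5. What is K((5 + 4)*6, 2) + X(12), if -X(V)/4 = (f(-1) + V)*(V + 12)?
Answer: -142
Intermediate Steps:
f(H) = 10*H (f(H) = (2*H)*5 = 10*H)
X(V) = -4*(-10 + V)*(12 + V) (X(V) = -4*(10*(-1) + V)*(V + 12) = -4*(-10 + V)*(12 + V))
K((5 + 4)*6, 2) + X(12) = (-4 + (5 + 4)*6) + (480 - 8*12 - 4*12²) = (-4 + 9*6) + (480 - 96 - 4*144) = (-4 + 54) + (480 - 96 - 576) = 50 - 192 = -142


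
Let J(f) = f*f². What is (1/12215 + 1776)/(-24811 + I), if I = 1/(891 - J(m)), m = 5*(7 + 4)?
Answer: -3589983584044/50152634357875 ≈ -0.071581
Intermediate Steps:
m = 55 (m = 5*11 = 55)
J(f) = f³
I = -1/165484 (I = 1/(891 - 1*55³) = 1/(891 - 1*166375) = 1/(891 - 166375) = 1/(-165484) = -1/165484 ≈ -6.0429e-6)
(1/12215 + 1776)/(-24811 + I) = (1/12215 + 1776)/(-24811 - 1/165484) = (1/12215 + 1776)/(-4105823525/165484) = (21693841/12215)*(-165484/4105823525) = -3589983584044/50152634357875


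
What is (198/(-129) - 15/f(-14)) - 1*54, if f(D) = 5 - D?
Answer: -46017/817 ≈ -56.324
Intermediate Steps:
(198/(-129) - 15/f(-14)) - 1*54 = (198/(-129) - 15/(5 - 1*(-14))) - 1*54 = (198*(-1/129) - 15/(5 + 14)) - 54 = (-66/43 - 15/19) - 54 = -1899/817 - 54 = -46017/817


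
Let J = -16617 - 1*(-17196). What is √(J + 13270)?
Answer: √13849 ≈ 117.68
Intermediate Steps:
J = 579 (J = -16617 + 17196 = 579)
√(J + 13270) = √(579 + 13270) = √13849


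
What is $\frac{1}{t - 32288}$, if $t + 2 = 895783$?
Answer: $\frac{1}{863493} \approx 1.1581 \cdot 10^{-6}$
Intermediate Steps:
$t = 895781$ ($t = -2 + 895783 = 895781$)
$\frac{1}{t - 32288} = \frac{1}{895781 - 32288} = \frac{1}{863493}$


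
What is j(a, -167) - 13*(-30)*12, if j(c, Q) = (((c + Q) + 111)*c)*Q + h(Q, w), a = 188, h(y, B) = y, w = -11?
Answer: -4139759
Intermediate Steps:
j(c, Q) = Q + Q*c*(111 + Q + c) (j(c, Q) = (((c + Q) + 111)*c)*Q + Q = (((Q + c) + 111)*c)*Q + Q = ((111 + Q + c)*c)*Q + Q = (c*(111 + Q + c))*Q + Q = Q*c*(111 + Q + c) + Q = Q + Q*c*(111 + Q + c))
j(a, -167) - 13*(-30)*12 = -167*(1 + 188² + 111*188 - 167*188) - 13*(-30)*12 = -167*(1 + 35344 + 20868 - 31396) + 390*12 = -167*24817 + 4680 = -4144439 + 4680 = -4139759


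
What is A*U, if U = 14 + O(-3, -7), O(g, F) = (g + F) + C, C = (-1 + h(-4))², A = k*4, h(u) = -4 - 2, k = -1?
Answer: -212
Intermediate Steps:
h(u) = -6
A = -4 (A = -1*4 = -4)
C = 49 (C = (-1 - 6)² = (-7)² = 49)
O(g, F) = 49 + F + g (O(g, F) = (g + F) + 49 = (F + g) + 49 = 49 + F + g)
U = 53 (U = 14 + (49 - 7 - 3) = 14 + 39 = 53)
A*U = -4*53 = -212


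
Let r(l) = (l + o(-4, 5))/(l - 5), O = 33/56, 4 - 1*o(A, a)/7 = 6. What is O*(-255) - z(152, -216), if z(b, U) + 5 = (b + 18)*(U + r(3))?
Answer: 1995825/56 ≈ 35640.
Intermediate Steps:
o(A, a) = -14 (o(A, a) = 28 - 7*6 = 28 - 42 = -14)
O = 33/56 (O = 33*(1/56) = 33/56 ≈ 0.58929)
r(l) = (-14 + l)/(-5 + l) (r(l) = (l - 14)/(l - 5) = (-14 + l)/(-5 + l))
z(b, U) = -5 + (18 + b)*(11/2 + U) (z(b, U) = -5 + (b + 18)*(U + (-14 + 3)/(-5 + 3)) = -5 + (18 + b)*(U - 11/(-2)) = -5 + (18 + b)*(U - 1/2*(-11)) = -5 + (18 + b)*(U + 11/2) = -5 + (18 + b)*(11/2 + U))
O*(-255) - z(152, -216) = (33/56)*(-255) - (94 + 18*(-216) + (11/2)*152 - 216*152) = -8415/56 - (94 - 3888 + 836 - 32832) = -8415/56 - 1*(-35790) = -8415/56 + 35790 = 1995825/56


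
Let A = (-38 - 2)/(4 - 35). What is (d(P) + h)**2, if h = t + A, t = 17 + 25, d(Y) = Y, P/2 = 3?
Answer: 2334784/961 ≈ 2429.5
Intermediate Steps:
P = 6 (P = 2*3 = 6)
t = 42
A = 40/31 (A = -40/(-31) = -40*(-1/31) = 40/31 ≈ 1.2903)
h = 1342/31 (h = 42 + 40/31 = 1342/31 ≈ 43.290)
(d(P) + h)**2 = (6 + 1342/31)**2 = (1528/31)**2 = 2334784/961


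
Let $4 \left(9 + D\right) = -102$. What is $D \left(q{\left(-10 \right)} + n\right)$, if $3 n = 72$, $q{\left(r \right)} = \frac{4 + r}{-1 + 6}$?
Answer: $- \frac{3933}{5} \approx -786.6$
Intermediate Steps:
$q{\left(r \right)} = \frac{4}{5} + \frac{r}{5}$ ($q{\left(r \right)} = \frac{4 + r}{5} = \left(4 + r\right) \frac{1}{5} = \frac{4}{5} + \frac{r}{5}$)
$D = - \frac{69}{2}$ ($D = -9 + \frac{1}{4} \left(-102\right) = -9 - \frac{51}{2} = - \frac{69}{2} \approx -34.5$)
$n = 24$ ($n = \frac{1}{3} \cdot 72 = 24$)
$D \left(q{\left(-10 \right)} + n\right) = - \frac{69 \left(\left(\frac{4}{5} + \frac{1}{5} \left(-10\right)\right) + 24\right)}{2} = - \frac{69 \left(\left(\frac{4}{5} - 2\right) + 24\right)}{2} = - \frac{69 \left(- \frac{6}{5} + 24\right)}{2} = \left(- \frac{69}{2}\right) \frac{114}{5} = - \frac{3933}{5}$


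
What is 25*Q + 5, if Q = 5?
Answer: 130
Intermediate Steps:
25*Q + 5 = 25*5 + 5 = 125 + 5 = 130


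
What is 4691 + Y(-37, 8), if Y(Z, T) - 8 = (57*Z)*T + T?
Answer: -12165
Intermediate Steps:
Y(Z, T) = 8 + T + 57*T*Z (Y(Z, T) = 8 + ((57*Z)*T + T) = 8 + (57*T*Z + T) = 8 + (T + 57*T*Z) = 8 + T + 57*T*Z)
4691 + Y(-37, 8) = 4691 + (8 + 8 + 57*8*(-37)) = 4691 + (8 + 8 - 16872) = 4691 - 16856 = -12165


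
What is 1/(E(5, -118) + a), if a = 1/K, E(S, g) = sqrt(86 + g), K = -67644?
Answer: -67644/146422743553 - 18302842944*I*sqrt(2)/146422743553 ≈ -4.6198e-7 - 0.17678*I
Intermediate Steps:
a = -1/67644 (a = 1/(-67644) = -1/67644 ≈ -1.4783e-5)
1/(E(5, -118) + a) = 1/(sqrt(86 - 118) - 1/67644) = 1/(sqrt(-32) - 1/67644) = 1/(4*I*sqrt(2) - 1/67644) = 1/(-1/67644 + 4*I*sqrt(2))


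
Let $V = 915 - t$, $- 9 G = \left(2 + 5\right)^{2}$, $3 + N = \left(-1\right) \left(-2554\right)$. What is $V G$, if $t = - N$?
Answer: $- \frac{169834}{9} \approx -18870.0$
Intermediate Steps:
$N = 2551$ ($N = -3 - -2554 = -3 + 2554 = 2551$)
$G = - \frac{49}{9}$ ($G = - \frac{\left(2 + 5\right)^{2}}{9} = - \frac{7^{2}}{9} = \left(- \frac{1}{9}\right) 49 = - \frac{49}{9} \approx -5.4444$)
$t = -2551$ ($t = \left(-1\right) 2551 = -2551$)
$V = 3466$ ($V = 915 - -2551 = 915 + 2551 = 3466$)
$V G = 3466 \left(- \frac{49}{9}\right) = - \frac{169834}{9}$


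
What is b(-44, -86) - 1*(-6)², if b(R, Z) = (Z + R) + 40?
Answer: -126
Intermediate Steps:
b(R, Z) = 40 + R + Z (b(R, Z) = (R + Z) + 40 = 40 + R + Z)
b(-44, -86) - 1*(-6)² = (40 - 44 - 86) - 1*(-6)² = -90 - 1*36 = -90 - 36 = -126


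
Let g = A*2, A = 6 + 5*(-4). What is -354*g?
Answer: 9912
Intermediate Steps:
A = -14 (A = 6 - 20 = -14)
g = -28 (g = -14*2 = -28)
-354*g = -354*(-28) = 9912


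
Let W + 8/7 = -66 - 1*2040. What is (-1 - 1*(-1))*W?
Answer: 0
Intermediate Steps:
W = -14750/7 (W = -8/7 + (-66 - 1*2040) = -8/7 + (-66 - 2040) = -8/7 - 2106 = -14750/7 ≈ -2107.1)
(-1 - 1*(-1))*W = (-1 - 1*(-1))*(-14750/7) = (-1 + 1)*(-14750/7) = 0*(-14750/7) = 0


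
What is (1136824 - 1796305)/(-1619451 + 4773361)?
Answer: -659481/3153910 ≈ -0.20910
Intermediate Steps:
(1136824 - 1796305)/(-1619451 + 4773361) = -659481/3153910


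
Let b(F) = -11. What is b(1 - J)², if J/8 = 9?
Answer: 121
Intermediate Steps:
J = 72 (J = 8*9 = 72)
b(1 - J)² = (-11)² = 121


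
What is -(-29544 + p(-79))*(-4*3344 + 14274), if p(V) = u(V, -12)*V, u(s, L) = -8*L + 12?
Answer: 34192248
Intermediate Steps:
u(s, L) = 12 - 8*L
p(V) = 108*V (p(V) = (12 - 8*(-12))*V = (12 + 96)*V = 108*V)
-(-29544 + p(-79))*(-4*3344 + 14274) = -(-29544 + 108*(-79))*(-4*3344 + 14274) = -(-29544 - 8532)*(-13376 + 14274) = -(-38076)*898 = -1*(-34192248) = 34192248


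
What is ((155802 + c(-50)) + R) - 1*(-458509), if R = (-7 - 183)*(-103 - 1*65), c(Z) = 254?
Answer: 646485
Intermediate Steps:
R = 31920 (R = -190*(-103 - 65) = -190*(-168) = 31920)
((155802 + c(-50)) + R) - 1*(-458509) = ((155802 + 254) + 31920) - 1*(-458509) = (156056 + 31920) + 458509 = 187976 + 458509 = 646485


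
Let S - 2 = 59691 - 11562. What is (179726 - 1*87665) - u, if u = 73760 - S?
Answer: 66432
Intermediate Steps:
S = 48131 (S = 2 + (59691 - 11562) = 2 + 48129 = 48131)
u = 25629 (u = 73760 - 1*48131 = 73760 - 48131 = 25629)
(179726 - 1*87665) - u = (179726 - 1*87665) - 1*25629 = (179726 - 87665) - 25629 = 92061 - 25629 = 66432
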